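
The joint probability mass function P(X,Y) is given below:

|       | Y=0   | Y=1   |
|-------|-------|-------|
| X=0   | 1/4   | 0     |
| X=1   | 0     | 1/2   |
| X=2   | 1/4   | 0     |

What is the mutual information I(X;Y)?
Marginal P(X) (row sums):
  P(X=0) = 1/4 + 0 = 1/4
  P(X=1) = 0 + 1/2 = 1/2
  P(X=2) = 1/4 + 0 = 1/4
Marginal P(Y) (column sums):
  P(Y=0) = 1/4 + 0 + 1/4 = 1/2
  P(Y=1) = 0 + 1/2 + 0 = 1/2

H(X) = -[(1/4)·log₂(1/4) + (1/2)·log₂(1/2) + (1/4)·log₂(1/4)]
  = 0.5000 + 0.5000 + 0.5000
  = 1.5000 bits
H(Y) = -[(1/2)·log₂(1/2) + (1/2)·log₂(1/2)]
  = 0.5000 + 0.5000
  = 1.0000 bits
H(X,Y) = -[(1/4)·log₂(1/4) + (1/2)·log₂(1/2) + (1/4)·log₂(1/4)]
  = 0.5000 + 0.5000 + 0.5000
  = 1.5000 bits

I(X;Y) = H(X) + H(Y) - H(X,Y)
  = 1.5000 + 1.0000 - 1.5000
  = 1.0000 bits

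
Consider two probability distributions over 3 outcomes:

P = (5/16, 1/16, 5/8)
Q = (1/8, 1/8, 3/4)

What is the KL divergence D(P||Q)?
D(P||Q) = Σ P(i) log₂(P(i)/Q(i))
  i=0: (5/16) × log₂((5/16)/(1/8)) = (5/16) × log₂(5/2) = 0.4131
  i=1: (1/16) × log₂((1/16)/(1/8)) = (1/16) × log₂(1/2) = -0.0625
  i=2: (5/8) × log₂((5/8)/(3/4)) = (5/8) × log₂(5/6) = -0.1644
D(P||Q) = 0.4131 - 0.0625 - 0.1644
  = 0.1862 bits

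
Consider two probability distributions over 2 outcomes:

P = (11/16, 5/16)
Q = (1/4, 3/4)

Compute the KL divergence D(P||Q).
D(P||Q) = Σ P(i) log₂(P(i)/Q(i))
  i=0: (11/16) × log₂((11/16)/(1/4)) = (11/16) × log₂(11/4) = 1.0034
  i=1: (5/16) × log₂((5/16)/(3/4)) = (5/16) × log₂(5/12) = -0.3947
D(P||Q) = 1.0034 - 0.3947
  = 0.6087 bits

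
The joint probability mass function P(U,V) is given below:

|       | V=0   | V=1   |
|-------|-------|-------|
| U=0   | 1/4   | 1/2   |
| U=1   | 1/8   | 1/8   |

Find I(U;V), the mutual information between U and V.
Marginal P(U) (row sums):
  P(U=0) = 1/4 + 1/2 = 3/4
  P(U=1) = 1/8 + 1/8 = 1/4
Marginal P(V) (column sums):
  P(V=0) = 1/4 + 1/8 = 3/8
  P(V=1) = 1/2 + 1/8 = 5/8

H(U) = -[(3/4)·log₂(3/4) + (1/4)·log₂(1/4)]
  = 0.3113 + 0.5000
  = 0.8113 bits
H(V) = -[(3/8)·log₂(3/8) + (5/8)·log₂(5/8)]
  = 0.5306 + 0.4238
  = 0.9544 bits
H(U,V) = -[(1/4)·log₂(1/4) + (1/2)·log₂(1/2) + (1/8)·log₂(1/8) + (1/8)·log₂(1/8)]
  = 0.5000 + 0.5000 + 0.3750 + 0.3750
  = 1.7500 bits

I(U;V) = H(U) + H(V) - H(U,V)
  = 0.8113 + 0.9544 - 1.7500
  = 0.0157 bits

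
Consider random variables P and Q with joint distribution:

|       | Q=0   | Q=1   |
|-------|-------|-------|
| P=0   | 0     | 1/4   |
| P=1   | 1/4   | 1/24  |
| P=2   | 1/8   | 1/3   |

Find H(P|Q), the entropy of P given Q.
Marginal P(Q) (column sums):
  P(Q=0) = 0 + 1/4 + 1/8 = 3/8
  P(Q=1) = 1/4 + 1/24 + 1/3 = 5/8

H(P|Q) = -Σ P(P,Q)·log₂ P(P|Q), where P(P|Q) = P(P,Q) / P(Q)
  (cells with P(P,Q) = 0 contribute 0)
  (P=0,Q=1): P(P|Q) = (1/4)/(5/8) = 2/5;  -(1/4)·log₂(2/5) = 0.3305
  (P=1,Q=0): P(P|Q) = (1/4)/(3/8) = 2/3;  -(1/4)·log₂(2/3) = 0.1462
  (P=1,Q=1): P(P|Q) = (1/24)/(5/8) = 1/15;  -(1/24)·log₂(1/15) = 0.1628
  (P=2,Q=0): P(P|Q) = (1/8)/(3/8) = 1/3;  -(1/8)·log₂(1/3) = 0.1981
  (P=2,Q=1): P(P|Q) = (1/3)/(5/8) = 8/15;  -(1/3)·log₂(8/15) = 0.3023
H(P|Q) = 0.3305 + 0.1462 + 0.1628 + 0.1981 + 0.3023
  = 1.1399 bits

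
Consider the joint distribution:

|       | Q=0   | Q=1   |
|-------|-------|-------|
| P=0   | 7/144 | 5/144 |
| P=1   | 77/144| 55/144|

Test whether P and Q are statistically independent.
Marginal P(P) (row sums):
  P(P=0) = 7/144 + 5/144 = 1/12
  P(P=1) = 77/144 + 55/144 = 11/12
Marginal P(Q) (column sums):
  P(Q=0) = 7/144 + 77/144 = 7/12
  P(Q=1) = 5/144 + 55/144 = 5/12

P and Q are independent iff P(P=i,Q=j) = P(P=i)·P(Q=j) for every cell.
  P(P=0)·P(Q=0) = 1/12 × 7/12 = 7/144 = P(P=0,Q=0) ✓
  P(P=0)·P(Q=1) = 1/12 × 5/12 = 5/144 = P(P=0,Q=1) ✓
  P(P=1)·P(Q=0) = 11/12 × 7/12 = 77/144 = P(P=1,Q=0) ✓
  P(P=1)·P(Q=1) = 11/12 × 5/12 = 55/144 = P(P=1,Q=1) ✓

Yes, P and Q are independent: every cell factors, so I(P;Q) = 0 bits.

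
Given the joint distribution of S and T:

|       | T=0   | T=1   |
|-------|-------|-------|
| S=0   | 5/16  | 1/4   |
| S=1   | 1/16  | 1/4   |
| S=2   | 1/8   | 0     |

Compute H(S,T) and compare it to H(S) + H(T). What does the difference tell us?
Marginal P(S) (row sums):
  P(S=0) = 5/16 + 1/4 = 9/16
  P(S=1) = 1/16 + 1/4 = 5/16
  P(S=2) = 1/8 + 0 = 1/8
Marginal P(T) (column sums):
  P(T=0) = 5/16 + 1/16 + 1/8 = 1/2
  P(T=1) = 1/4 + 1/4 + 0 = 1/2

H(S,T) = -[(5/16)·log₂(5/16) + (1/4)·log₂(1/4) + (1/16)·log₂(1/16) + (1/4)·log₂(1/4) + (1/8)·log₂(1/8)]
  = 0.5244 + 0.5000 + 0.2500 + 0.5000 + 0.3750
  = 2.1494 bits
H(S) = -[(9/16)·log₂(9/16) + (5/16)·log₂(5/16) + (1/8)·log₂(1/8)]
  = 0.4669 + 0.5244 + 0.3750
  = 1.3663 bits
H(T) = -[(1/2)·log₂(1/2) + (1/2)·log₂(1/2)]
  = 0.5000 + 0.5000
  = 1.0000 bits

H(S) + H(T) = 1.3663 + 1.0000 = 2.3663 bits
Difference: H(S) + H(T) - H(S,T) = 2.3663 - 2.1494 = 0.2169 bits = I(S;T)

The difference is the mutual information; it is positive here, so S and T are dependent (knowing one reduces uncertainty about the other by 0.2169 bits).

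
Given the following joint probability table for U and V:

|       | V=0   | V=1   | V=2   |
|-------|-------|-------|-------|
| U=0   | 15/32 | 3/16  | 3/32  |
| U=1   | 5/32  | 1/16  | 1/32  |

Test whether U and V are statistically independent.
Marginal P(U) (row sums):
  P(U=0) = 15/32 + 3/16 + 3/32 = 3/4
  P(U=1) = 5/32 + 1/16 + 1/32 = 1/4
Marginal P(V) (column sums):
  P(V=0) = 15/32 + 5/32 = 5/8
  P(V=1) = 3/16 + 1/16 = 1/4
  P(V=2) = 3/32 + 1/32 = 1/8

U and V are independent iff P(U=i,V=j) = P(U=i)·P(V=j) for every cell.
  P(U=0)·P(V=0) = 3/4 × 5/8 = 15/32 = P(U=0,V=0) ✓
  P(U=0)·P(V=1) = 3/4 × 1/4 = 3/16 = P(U=0,V=1) ✓
  P(U=0)·P(V=2) = 3/4 × 1/8 = 3/32 = P(U=0,V=2) ✓
  P(U=1)·P(V=0) = 1/4 × 5/8 = 5/32 = P(U=1,V=0) ✓
  P(U=1)·P(V=1) = 1/4 × 1/4 = 1/16 = P(U=1,V=1) ✓
  P(U=1)·P(V=2) = 1/4 × 1/8 = 1/32 = P(U=1,V=2) ✓

Yes, U and V are independent: every cell factors, so I(U;V) = 0 bits.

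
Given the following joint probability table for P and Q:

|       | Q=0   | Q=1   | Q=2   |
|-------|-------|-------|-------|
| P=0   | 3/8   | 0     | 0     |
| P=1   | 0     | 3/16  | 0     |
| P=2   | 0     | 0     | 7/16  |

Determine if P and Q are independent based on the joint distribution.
Marginal P(P) (row sums):
  P(P=0) = 3/8 + 0 + 0 = 3/8
  P(P=1) = 0 + 3/16 + 0 = 3/16
  P(P=2) = 0 + 0 + 7/16 = 7/16
Marginal P(Q) (column sums):
  P(Q=0) = 3/8 + 0 + 0 = 3/8
  P(Q=1) = 0 + 3/16 + 0 = 3/16
  P(Q=2) = 0 + 0 + 7/16 = 7/16

P and Q are independent iff P(P=i,Q=j) = P(P=i)·P(Q=j) for every cell.
  P(P=0)·P(Q=0) = 3/8 × 3/8 = 9/64, but P(P=0,Q=0) = 3/8 ✗

No, P and Q are not independent. Quantitatively, I(P;Q) > 0:

H(P) = -[(3/8)·log₂(3/8) + (3/16)·log₂(3/16) + (7/16)·log₂(7/16)]
  = 0.5306 + 0.4528 + 0.5218
  = 1.5052 bits
H(Q) = -[(3/8)·log₂(3/8) + (3/16)·log₂(3/16) + (7/16)·log₂(7/16)]
  = 0.5306 + 0.4528 + 0.5218
  = 1.5052 bits
H(P,Q) = -[(3/8)·log₂(3/8) + (3/16)·log₂(3/16) + (7/16)·log₂(7/16)]
  = 0.5306 + 0.4528 + 0.5218
  = 1.5052 bits
I(P;Q) = H(P) + H(Q) - H(P,Q) = 1.5052 + 1.5052 - 1.5052 = 1.5052 bits > 0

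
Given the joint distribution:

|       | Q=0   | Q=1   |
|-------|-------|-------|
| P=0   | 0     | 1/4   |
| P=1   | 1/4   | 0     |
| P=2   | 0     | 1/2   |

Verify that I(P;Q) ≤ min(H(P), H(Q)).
Marginal P(P) (row sums):
  P(P=0) = 0 + 1/4 = 1/4
  P(P=1) = 1/4 + 0 = 1/4
  P(P=2) = 0 + 1/2 = 1/2
Marginal P(Q) (column sums):
  P(Q=0) = 0 + 1/4 + 0 = 1/4
  P(Q=1) = 1/4 + 0 + 1/2 = 3/4

H(P) = -[(1/4)·log₂(1/4) + (1/4)·log₂(1/4) + (1/2)·log₂(1/2)]
  = 0.5000 + 0.5000 + 0.5000
  = 1.5000 bits
H(Q) = -[(1/4)·log₂(1/4) + (3/4)·log₂(3/4)]
  = 0.5000 + 0.3113
  = 0.8113 bits
H(P,Q) = -[(1/4)·log₂(1/4) + (1/4)·log₂(1/4) + (1/2)·log₂(1/2)]
  = 0.5000 + 0.5000 + 0.5000
  = 1.5000 bits

I(P;Q) = H(P) + H(Q) - H(P,Q)
  = 1.5000 + 0.8113 - 1.5000
  = 0.8113 bits

min(H(P), H(Q)) = min(1.5000, 0.8113) = 0.8113 bits
Since 0.8113 ≤ 0.8113, the bound is satisfied ✓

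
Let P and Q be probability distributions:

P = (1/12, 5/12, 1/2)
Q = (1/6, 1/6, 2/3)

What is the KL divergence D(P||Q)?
D(P||Q) = Σ P(i) log₂(P(i)/Q(i))
  i=0: (1/12) × log₂((1/12)/(1/6)) = (1/12) × log₂(1/2) = -0.0833
  i=1: (5/12) × log₂((5/12)/(1/6)) = (5/12) × log₂(5/2) = 0.5508
  i=2: (1/2) × log₂((1/2)/(2/3)) = (1/2) × log₂(3/4) = -0.2075
D(P||Q) = -0.0833 + 0.5508 - 0.2075
  = 0.2600 bits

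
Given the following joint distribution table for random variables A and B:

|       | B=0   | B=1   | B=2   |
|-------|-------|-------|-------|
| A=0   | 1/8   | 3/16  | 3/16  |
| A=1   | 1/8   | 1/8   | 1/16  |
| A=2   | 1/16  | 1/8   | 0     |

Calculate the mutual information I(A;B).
Marginal P(A) (row sums):
  P(A=0) = 1/8 + 3/16 + 3/16 = 1/2
  P(A=1) = 1/8 + 1/8 + 1/16 = 5/16
  P(A=2) = 1/16 + 1/8 + 0 = 3/16
Marginal P(B) (column sums):
  P(B=0) = 1/8 + 1/8 + 1/16 = 5/16
  P(B=1) = 3/16 + 1/8 + 1/8 = 7/16
  P(B=2) = 3/16 + 1/16 + 0 = 1/4

H(A) = -[(1/2)·log₂(1/2) + (5/16)·log₂(5/16) + (3/16)·log₂(3/16)]
  = 0.5000 + 0.5244 + 0.4528
  = 1.4772 bits
H(B) = -[(5/16)·log₂(5/16) + (7/16)·log₂(7/16) + (1/4)·log₂(1/4)]
  = 0.5244 + 0.5218 + 0.5000
  = 1.5462 bits
H(A,B) = -[(1/8)·log₂(1/8) + (3/16)·log₂(3/16) + (3/16)·log₂(3/16) + (1/8)·log₂(1/8) + (1/8)·log₂(1/8) + (1/16)·log₂(1/16) + (1/16)·log₂(1/16) + (1/8)·log₂(1/8)]
  = 0.3750 + 0.4528 + 0.4528 + 0.3750 + 0.3750 + 0.2500 + 0.2500 + 0.3750
  = 2.9056 bits

I(A;B) = H(A) + H(B) - H(A,B)
  = 1.4772 + 1.5462 - 2.9056
  = 0.1178 bits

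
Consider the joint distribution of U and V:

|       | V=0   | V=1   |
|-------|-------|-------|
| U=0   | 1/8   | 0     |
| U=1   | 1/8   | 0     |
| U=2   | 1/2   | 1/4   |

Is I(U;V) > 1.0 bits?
Marginal P(U) (row sums):
  P(U=0) = 1/8 + 0 = 1/8
  P(U=1) = 1/8 + 0 = 1/8
  P(U=2) = 1/2 + 1/4 = 3/4
Marginal P(V) (column sums):
  P(V=0) = 1/8 + 1/8 + 1/2 = 3/4
  P(V=1) = 0 + 0 + 1/4 = 1/4

H(U) = -[(1/8)·log₂(1/8) + (1/8)·log₂(1/8) + (3/4)·log₂(3/4)]
  = 0.3750 + 0.3750 + 0.3113
  = 1.0613 bits
H(V) = -[(3/4)·log₂(3/4) + (1/4)·log₂(1/4)]
  = 0.3113 + 0.5000
  = 0.8113 bits
H(U,V) = -[(1/8)·log₂(1/8) + (1/8)·log₂(1/8) + (1/2)·log₂(1/2) + (1/4)·log₂(1/4)]
  = 0.3750 + 0.3750 + 0.5000 + 0.5000
  = 1.7500 bits

I(U;V) = H(U) + H(V) - H(U,V)
  = 1.0613 + 0.8113 - 1.7500
  = 0.1226 bits

No. I(U;V) = 0.1226 bits, which is ≤ 1.0 bits.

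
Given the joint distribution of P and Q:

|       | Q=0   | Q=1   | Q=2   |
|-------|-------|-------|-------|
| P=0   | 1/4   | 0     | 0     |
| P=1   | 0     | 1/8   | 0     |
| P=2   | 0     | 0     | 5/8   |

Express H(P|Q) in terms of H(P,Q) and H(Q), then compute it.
H(P|Q) = H(P,Q) - H(Q)

Marginal P(Q) (column sums):
  P(Q=0) = 1/4 + 0 + 0 = 1/4
  P(Q=1) = 0 + 1/8 + 0 = 1/8
  P(Q=2) = 0 + 0 + 5/8 = 5/8

H(P,Q) = -[(1/4)·log₂(1/4) + (1/8)·log₂(1/8) + (5/8)·log₂(5/8)]
  = 0.5000 + 0.3750 + 0.4238
  = 1.2988 bits
H(Q) = -[(1/4)·log₂(1/4) + (1/8)·log₂(1/8) + (5/8)·log₂(5/8)]
  = 0.5000 + 0.3750 + 0.4238
  = 1.2988 bits

H(P|Q) = 1.2988 - 1.2988 = 0.0000 bits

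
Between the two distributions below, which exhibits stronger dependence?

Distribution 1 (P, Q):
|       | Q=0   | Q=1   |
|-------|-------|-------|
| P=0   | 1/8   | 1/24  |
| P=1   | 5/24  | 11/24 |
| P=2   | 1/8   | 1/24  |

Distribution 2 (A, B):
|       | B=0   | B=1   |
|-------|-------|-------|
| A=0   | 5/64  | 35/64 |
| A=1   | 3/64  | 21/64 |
Distribution 1 (P, Q):
Marginal P(P) (row sums):
  P(P=0) = 1/8 + 1/24 = 1/6
  P(P=1) = 5/24 + 11/24 = 2/3
  P(P=2) = 1/8 + 1/24 = 1/6
Marginal P(Q) (column sums):
  P(Q=0) = 1/8 + 5/24 + 1/8 = 11/24
  P(Q=1) = 1/24 + 11/24 + 1/24 = 13/24

H(P) = -[(1/6)·log₂(1/6) + (2/3)·log₂(2/3) + (1/6)·log₂(1/6)]
  = 0.4308 + 0.3900 + 0.4308
  = 1.2516 bits
H(Q) = -[(11/24)·log₂(11/24) + (13/24)·log₂(13/24)]
  = 0.5159 + 0.4791
  = 0.9950 bits
H(P,Q) = -[(1/8)·log₂(1/8) + (1/24)·log₂(1/24) + (5/24)·log₂(5/24) + (11/24)·log₂(11/24) + (1/8)·log₂(1/8) + (1/24)·log₂(1/24)]
  = 0.3750 + 0.1910 + 0.4715 + 0.5159 + 0.3750 + 0.1910
  = 2.1194 bits

I(P;Q) = H(P) + H(Q) - H(P,Q)
  = 1.2516 + 0.9950 - 2.1194
  = 0.1272 bits

Distribution 2 (A, B):
Marginal P(A) (row sums):
  P(A=0) = 5/64 + 35/64 = 5/8
  P(A=1) = 3/64 + 21/64 = 3/8
Marginal P(B) (column sums):
  P(B=0) = 5/64 + 3/64 = 1/8
  P(B=1) = 35/64 + 21/64 = 7/8

H(A) = -[(5/8)·log₂(5/8) + (3/8)·log₂(3/8)]
  = 0.4238 + 0.5306
  = 0.9544 bits
H(B) = -[(1/8)·log₂(1/8) + (7/8)·log₂(7/8)]
  = 0.3750 + 0.1686
  = 0.5436 bits
H(A,B) = -[(5/64)·log₂(5/64) + (35/64)·log₂(35/64) + (3/64)·log₂(3/64) + (21/64)·log₂(21/64)]
  = 0.2873 + 0.4762 + 0.2070 + 0.5275
  = 1.4980 bits

I(A;B) = H(A) + H(B) - H(A,B)
  = 0.9544 + 0.5436 - 1.4980
  = 0.0000 bits

I(P;Q) = 0.1272 bits > I(A;B) = 0.0000 bits, so (P, Q) has the higher mutual information (stronger dependence).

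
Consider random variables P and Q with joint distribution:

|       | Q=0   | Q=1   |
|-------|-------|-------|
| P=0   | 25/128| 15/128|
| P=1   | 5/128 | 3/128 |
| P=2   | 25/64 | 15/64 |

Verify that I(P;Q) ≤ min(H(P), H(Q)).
Marginal P(P) (row sums):
  P(P=0) = 25/128 + 15/128 = 5/16
  P(P=1) = 5/128 + 3/128 = 1/16
  P(P=2) = 25/64 + 15/64 = 5/8
Marginal P(Q) (column sums):
  P(Q=0) = 25/128 + 5/128 + 25/64 = 5/8
  P(Q=1) = 15/128 + 3/128 + 15/64 = 3/8

H(P) = -[(5/16)·log₂(5/16) + (1/16)·log₂(1/16) + (5/8)·log₂(5/8)]
  = 0.5244 + 0.2500 + 0.4238
  = 1.1982 bits
H(Q) = -[(5/8)·log₂(5/8) + (3/8)·log₂(3/8)]
  = 0.4238 + 0.5306
  = 0.9544 bits
H(P,Q) = -[(25/128)·log₂(25/128) + (15/128)·log₂(15/128) + (5/128)·log₂(5/128) + (3/128)·log₂(3/128) + (25/64)·log₂(25/64) + (15/64)·log₂(15/64)]
  = 0.4602 + 0.3625 + 0.1827 + 0.1269 + 0.5297 + 0.4906
  = 2.1526 bits

I(P;Q) = H(P) + H(Q) - H(P,Q)
  = 1.1982 + 0.9544 - 2.1526
  = 0.0000 bits

min(H(P), H(Q)) = min(1.1982, 0.9544) = 0.9544 bits
Since 0.0000 ≤ 0.9544, the bound is satisfied ✓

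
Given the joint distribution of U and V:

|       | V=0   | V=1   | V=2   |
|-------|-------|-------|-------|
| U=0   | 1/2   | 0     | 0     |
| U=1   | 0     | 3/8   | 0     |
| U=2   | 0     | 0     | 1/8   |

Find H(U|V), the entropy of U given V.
Marginal P(V) (column sums):
  P(V=0) = 1/2 + 0 + 0 = 1/2
  P(V=1) = 0 + 3/8 + 0 = 3/8
  P(V=2) = 0 + 0 + 1/8 = 1/8

H(U|V) = -Σ P(U,V)·log₂ P(U|V), where P(U|V) = P(U,V) / P(V)
  (cells with P(U,V) = 0 contribute 0)
  (U=0,V=0): P(U|V) = (1/2)/(1/2) = 1;  -(1/2)·log₂(1) = 0.0000
  (U=1,V=1): P(U|V) = (3/8)/(3/8) = 1;  -(3/8)·log₂(1) = 0.0000
  (U=2,V=2): P(U|V) = (1/8)/(1/8) = 1;  -(1/8)·log₂(1) = 0.0000
H(U|V) = 0.0000 + 0.0000 + 0.0000
  = 0.0000 bits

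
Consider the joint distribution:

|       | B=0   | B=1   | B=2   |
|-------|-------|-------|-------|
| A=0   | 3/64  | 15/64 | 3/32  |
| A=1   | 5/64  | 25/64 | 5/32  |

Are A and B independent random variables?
Marginal P(A) (row sums):
  P(A=0) = 3/64 + 15/64 + 3/32 = 3/8
  P(A=1) = 5/64 + 25/64 + 5/32 = 5/8
Marginal P(B) (column sums):
  P(B=0) = 3/64 + 5/64 = 1/8
  P(B=1) = 15/64 + 25/64 = 5/8
  P(B=2) = 3/32 + 5/32 = 1/4

A and B are independent iff P(A=i,B=j) = P(A=i)·P(B=j) for every cell.
  P(A=0)·P(B=0) = 3/8 × 1/8 = 3/64 = P(A=0,B=0) ✓
  P(A=0)·P(B=1) = 3/8 × 5/8 = 15/64 = P(A=0,B=1) ✓
  P(A=0)·P(B=2) = 3/8 × 1/4 = 3/32 = P(A=0,B=2) ✓
  P(A=1)·P(B=0) = 5/8 × 1/8 = 5/64 = P(A=1,B=0) ✓
  P(A=1)·P(B=1) = 5/8 × 5/8 = 25/64 = P(A=1,B=1) ✓
  P(A=1)·P(B=2) = 5/8 × 1/4 = 5/32 = P(A=1,B=2) ✓

Yes, A and B are independent: every cell factors, so I(A;B) = 0 bits.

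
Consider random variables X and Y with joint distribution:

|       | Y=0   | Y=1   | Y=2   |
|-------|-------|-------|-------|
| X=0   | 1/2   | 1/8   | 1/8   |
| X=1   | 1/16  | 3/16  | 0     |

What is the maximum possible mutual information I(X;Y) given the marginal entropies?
The upper bound on mutual information is I(X;Y) ≤ min(H(X), H(Y)).

Marginal P(X) (row sums):
  P(X=0) = 1/2 + 1/8 + 1/8 = 3/4
  P(X=1) = 1/16 + 3/16 + 0 = 1/4
Marginal P(Y) (column sums):
  P(Y=0) = 1/2 + 1/16 = 9/16
  P(Y=1) = 1/8 + 3/16 = 5/16
  P(Y=2) = 1/8 + 0 = 1/8

H(X) = -[(3/4)·log₂(3/4) + (1/4)·log₂(1/4)]
  = 0.3113 + 0.5000
  = 0.8113 bits
H(Y) = -[(9/16)·log₂(9/16) + (5/16)·log₂(5/16) + (1/8)·log₂(1/8)]
  = 0.4669 + 0.5244 + 0.3750
  = 1.3663 bits

Maximum possible I(X;Y) = min(0.8113, 1.3663) = 0.8113 bits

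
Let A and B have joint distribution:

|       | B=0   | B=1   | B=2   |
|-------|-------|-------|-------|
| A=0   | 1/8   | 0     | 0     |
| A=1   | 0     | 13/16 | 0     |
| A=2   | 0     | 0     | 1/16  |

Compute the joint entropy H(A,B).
H(A,B) = -Σ P(A,B) log₂ P(A,B), summed over the non-zero cells:
H(A,B) = -[(1/8)·log₂(1/8) + (13/16)·log₂(13/16) + (1/16)·log₂(1/16)]
  = 0.3750 + 0.2434 + 0.2500
  = 0.8684 bits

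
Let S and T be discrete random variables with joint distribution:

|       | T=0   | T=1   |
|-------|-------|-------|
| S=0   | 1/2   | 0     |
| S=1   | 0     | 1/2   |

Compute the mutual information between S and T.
Marginal P(S) (row sums):
  P(S=0) = 1/2 + 0 = 1/2
  P(S=1) = 0 + 1/2 = 1/2
Marginal P(T) (column sums):
  P(T=0) = 1/2 + 0 = 1/2
  P(T=1) = 0 + 1/2 = 1/2

H(S) = -[(1/2)·log₂(1/2) + (1/2)·log₂(1/2)]
  = 0.5000 + 0.5000
  = 1.0000 bits
H(T) = -[(1/2)·log₂(1/2) + (1/2)·log₂(1/2)]
  = 0.5000 + 0.5000
  = 1.0000 bits
H(S,T) = -[(1/2)·log₂(1/2) + (1/2)·log₂(1/2)]
  = 0.5000 + 0.5000
  = 1.0000 bits

I(S;T) = H(S) + H(T) - H(S,T)
  = 1.0000 + 1.0000 - 1.0000
  = 1.0000 bits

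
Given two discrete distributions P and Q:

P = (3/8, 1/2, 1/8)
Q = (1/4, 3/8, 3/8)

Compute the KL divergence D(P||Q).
D(P||Q) = Σ P(i) log₂(P(i)/Q(i))
  i=0: (3/8) × log₂((3/8)/(1/4)) = (3/8) × log₂(3/2) = 0.2194
  i=1: (1/2) × log₂((1/2)/(3/8)) = (1/2) × log₂(4/3) = 0.2075
  i=2: (1/8) × log₂((1/8)/(3/8)) = (1/8) × log₂(1/3) = -0.1981
D(P||Q) = 0.2194 + 0.2075 - 0.1981
  = 0.2288 bits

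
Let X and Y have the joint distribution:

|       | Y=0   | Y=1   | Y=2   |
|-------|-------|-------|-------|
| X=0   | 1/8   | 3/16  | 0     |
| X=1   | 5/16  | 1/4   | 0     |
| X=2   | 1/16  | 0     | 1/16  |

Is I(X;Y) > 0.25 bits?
Marginal P(X) (row sums):
  P(X=0) = 1/8 + 3/16 + 0 = 5/16
  P(X=1) = 5/16 + 1/4 + 0 = 9/16
  P(X=2) = 1/16 + 0 + 1/16 = 1/8
Marginal P(Y) (column sums):
  P(Y=0) = 1/8 + 5/16 + 1/16 = 1/2
  P(Y=1) = 3/16 + 1/4 + 0 = 7/16
  P(Y=2) = 0 + 0 + 1/16 = 1/16

H(X) = -[(5/16)·log₂(5/16) + (9/16)·log₂(9/16) + (1/8)·log₂(1/8)]
  = 0.5244 + 0.4669 + 0.3750
  = 1.3663 bits
H(Y) = -[(1/2)·log₂(1/2) + (7/16)·log₂(7/16) + (1/16)·log₂(1/16)]
  = 0.5000 + 0.5218 + 0.2500
  = 1.2718 bits
H(X,Y) = -[(1/8)·log₂(1/8) + (3/16)·log₂(3/16) + (5/16)·log₂(5/16) + (1/4)·log₂(1/4) + (1/16)·log₂(1/16) + (1/16)·log₂(1/16)]
  = 0.3750 + 0.4528 + 0.5244 + 0.5000 + 0.2500 + 0.2500
  = 2.3522 bits

I(X;Y) = H(X) + H(Y) - H(X,Y)
  = 1.3663 + 1.2718 - 2.3522
  = 0.2859 bits

Yes. I(X;Y) = 0.2859 bits, which is > 0.25 bits.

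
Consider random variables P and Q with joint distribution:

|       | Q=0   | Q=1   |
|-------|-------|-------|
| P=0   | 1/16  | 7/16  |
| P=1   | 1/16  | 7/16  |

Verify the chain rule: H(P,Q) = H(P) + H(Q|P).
Left side:
H(P,Q) = -[(1/16)·log₂(1/16) + (7/16)·log₂(7/16) + (1/16)·log₂(1/16) + (7/16)·log₂(7/16)]
  = 0.2500 + 0.5218 + 0.2500 + 0.5218
  = 1.5436 bits

Right side:
Marginal P(P) (row sums):
  P(P=0) = 1/16 + 7/16 = 1/2
  P(P=1) = 1/16 + 7/16 = 1/2
H(P) = -[(1/2)·log₂(1/2) + (1/2)·log₂(1/2)]
  = 0.5000 + 0.5000
  = 1.0000 bits
H(Q|P) = -Σ P(P,Q)·log₂ P(Q|P), where P(Q|P) = P(P,Q) / P(P)
  (P=0,Q=0): P(Q|P) = (1/16)/(1/2) = 1/8;  -(1/16)·log₂(1/8) = 0.1875
  (P=0,Q=1): P(Q|P) = (7/16)/(1/2) = 7/8;  -(7/16)·log₂(7/8) = 0.0843
  (P=1,Q=0): P(Q|P) = (1/16)/(1/2) = 1/8;  -(1/16)·log₂(1/8) = 0.1875
  (P=1,Q=1): P(Q|P) = (7/16)/(1/2) = 7/8;  -(7/16)·log₂(7/8) = 0.0843
H(Q|P) = 0.1875 + 0.0843 + 0.1875 + 0.0843
  = 0.5436 bits
H(P) + H(Q|P) = 1.0000 + 0.5436 = 1.5436 bits

Both sides equal 1.5436 bits, so the chain rule holds ✓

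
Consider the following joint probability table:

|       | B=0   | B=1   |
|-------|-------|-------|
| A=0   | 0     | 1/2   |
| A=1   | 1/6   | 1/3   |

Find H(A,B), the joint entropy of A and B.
H(A,B) = -Σ P(A,B) log₂ P(A,B), summed over the non-zero cells:
H(A,B) = -[(1/2)·log₂(1/2) + (1/6)·log₂(1/6) + (1/3)·log₂(1/3)]
  = 0.5000 + 0.4308 + 0.5283
  = 1.4591 bits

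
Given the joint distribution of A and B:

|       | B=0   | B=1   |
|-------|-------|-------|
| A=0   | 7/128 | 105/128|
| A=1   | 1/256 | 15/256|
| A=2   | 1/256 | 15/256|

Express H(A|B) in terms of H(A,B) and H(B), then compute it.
H(A|B) = H(A,B) - H(B)

Marginal P(B) (column sums):
  P(B=0) = 7/128 + 1/256 + 1/256 = 1/16
  P(B=1) = 105/128 + 15/256 + 15/256 = 15/16

H(A,B) = -[(7/128)·log₂(7/128) + (105/128)·log₂(105/128) + (1/256)·log₂(1/256) + (15/256)·log₂(15/256) + (1/256)·log₂(1/256) + (15/256)·log₂(15/256)]
  = 0.2293 + 0.2344 + 0.0313 + 0.2398 + 0.0313 + 0.2398
  = 1.0059 bits
H(B) = -[(1/16)·log₂(1/16) + (15/16)·log₂(15/16)]
  = 0.2500 + 0.0873
  = 0.3373 bits

H(A|B) = 1.0059 - 0.3373 = 0.6686 bits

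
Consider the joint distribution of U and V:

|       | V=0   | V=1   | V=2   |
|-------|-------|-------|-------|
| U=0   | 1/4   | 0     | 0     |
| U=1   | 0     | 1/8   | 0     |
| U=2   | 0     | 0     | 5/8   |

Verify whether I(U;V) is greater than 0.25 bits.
Marginal P(U) (row sums):
  P(U=0) = 1/4 + 0 + 0 = 1/4
  P(U=1) = 0 + 1/8 + 0 = 1/8
  P(U=2) = 0 + 0 + 5/8 = 5/8
Marginal P(V) (column sums):
  P(V=0) = 1/4 + 0 + 0 = 1/4
  P(V=1) = 0 + 1/8 + 0 = 1/8
  P(V=2) = 0 + 0 + 5/8 = 5/8

H(U) = -[(1/4)·log₂(1/4) + (1/8)·log₂(1/8) + (5/8)·log₂(5/8)]
  = 0.5000 + 0.3750 + 0.4238
  = 1.2988 bits
H(V) = -[(1/4)·log₂(1/4) + (1/8)·log₂(1/8) + (5/8)·log₂(5/8)]
  = 0.5000 + 0.3750 + 0.4238
  = 1.2988 bits
H(U,V) = -[(1/4)·log₂(1/4) + (1/8)·log₂(1/8) + (5/8)·log₂(5/8)]
  = 0.5000 + 0.3750 + 0.4238
  = 1.2988 bits

I(U;V) = H(U) + H(V) - H(U,V)
  = 1.2988 + 1.2988 - 1.2988
  = 1.2988 bits

Yes. I(U;V) = 1.2988 bits, which is > 0.25 bits.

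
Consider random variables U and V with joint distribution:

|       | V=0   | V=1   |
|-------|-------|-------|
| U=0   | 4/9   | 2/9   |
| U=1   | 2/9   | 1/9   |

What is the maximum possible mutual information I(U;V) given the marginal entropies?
The upper bound on mutual information is I(U;V) ≤ min(H(U), H(V)).

Marginal P(U) (row sums):
  P(U=0) = 4/9 + 2/9 = 2/3
  P(U=1) = 2/9 + 1/9 = 1/3
Marginal P(V) (column sums):
  P(V=0) = 4/9 + 2/9 = 2/3
  P(V=1) = 2/9 + 1/9 = 1/3

H(U) = -[(2/3)·log₂(2/3) + (1/3)·log₂(1/3)]
  = 0.3900 + 0.5283
  = 0.9183 bits
H(V) = -[(2/3)·log₂(2/3) + (1/3)·log₂(1/3)]
  = 0.3900 + 0.5283
  = 0.9183 bits

Maximum possible I(U;V) = min(0.9183, 0.9183) = 0.9183 bits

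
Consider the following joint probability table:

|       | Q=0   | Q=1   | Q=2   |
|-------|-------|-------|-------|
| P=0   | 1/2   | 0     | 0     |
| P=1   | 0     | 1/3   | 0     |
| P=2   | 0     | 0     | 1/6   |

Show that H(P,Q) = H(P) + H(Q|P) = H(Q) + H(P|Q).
Marginal P(P) (row sums):
  P(P=0) = 1/2 + 0 + 0 = 1/2
  P(P=1) = 0 + 1/3 + 0 = 1/3
  P(P=2) = 0 + 0 + 1/6 = 1/6
Marginal P(Q) (column sums):
  P(Q=0) = 1/2 + 0 + 0 = 1/2
  P(Q=1) = 0 + 1/3 + 0 = 1/3
  P(Q=2) = 0 + 0 + 1/6 = 1/6

Decomposition 1: H(P) + H(Q|P)
H(P) = -[(1/2)·log₂(1/2) + (1/3)·log₂(1/3) + (1/6)·log₂(1/6)]
  = 0.5000 + 0.5283 + 0.4308
  = 1.4591 bits
H(Q|P) = -Σ P(P,Q)·log₂ P(Q|P), where P(Q|P) = P(P,Q) / P(P)
  (cells with P(P,Q) = 0 contribute 0)
  (P=0,Q=0): P(Q|P) = (1/2)/(1/2) = 1;  -(1/2)·log₂(1) = 0.0000
  (P=1,Q=1): P(Q|P) = (1/3)/(1/3) = 1;  -(1/3)·log₂(1) = 0.0000
  (P=2,Q=2): P(Q|P) = (1/6)/(1/6) = 1;  -(1/6)·log₂(1) = 0.0000
H(Q|P) = 0.0000 + 0.0000 + 0.0000
  = 0.0000 bits
H(P) + H(Q|P) = 1.4591 + 0.0000 = 1.4591 bits

Decomposition 2: H(Q) + H(P|Q)
H(Q) = -[(1/2)·log₂(1/2) + (1/3)·log₂(1/3) + (1/6)·log₂(1/6)]
  = 0.5000 + 0.5283 + 0.4308
  = 1.4591 bits
H(P|Q) = -Σ P(P,Q)·log₂ P(P|Q), where P(P|Q) = P(P,Q) / P(Q)
  (cells with P(P,Q) = 0 contribute 0)
  (P=0,Q=0): P(P|Q) = (1/2)/(1/2) = 1;  -(1/2)·log₂(1) = 0.0000
  (P=1,Q=1): P(P|Q) = (1/3)/(1/3) = 1;  -(1/3)·log₂(1) = 0.0000
  (P=2,Q=2): P(P|Q) = (1/6)/(1/6) = 1;  -(1/6)·log₂(1) = 0.0000
H(P|Q) = 0.0000 + 0.0000 + 0.0000
  = 0.0000 bits
H(Q) + H(P|Q) = 1.4591 + 0.0000 = 1.4591 bits

Direct computation of the joint entropy:
H(P,Q) = -[(1/2)·log₂(1/2) + (1/3)·log₂(1/3) + (1/6)·log₂(1/6)]
  = 0.5000 + 0.5283 + 0.4308
  = 1.4591 bits

All three agree: H(P,Q) = 1.4591 bits ✓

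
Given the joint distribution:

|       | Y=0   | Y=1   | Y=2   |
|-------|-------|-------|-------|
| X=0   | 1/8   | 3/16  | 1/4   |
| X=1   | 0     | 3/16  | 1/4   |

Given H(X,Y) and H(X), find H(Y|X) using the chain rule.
From the chain rule: H(X,Y) = H(X) + H(Y|X)
Therefore: H(Y|X) = H(X,Y) - H(X)

H(X,Y) = -[(1/8)·log₂(1/8) + (3/16)·log₂(3/16) + (1/4)·log₂(1/4) + (3/16)·log₂(3/16) + (1/4)·log₂(1/4)]
  = 0.3750 + 0.4528 + 0.5000 + 0.4528 + 0.5000
  = 2.2806 bits
Marginal P(X) (row sums):
  P(X=0) = 1/8 + 3/16 + 1/4 = 9/16
  P(X=1) = 0 + 3/16 + 1/4 = 7/16
H(X) = -[(9/16)·log₂(9/16) + (7/16)·log₂(7/16)]
  = 0.4669 + 0.5218
  = 0.9887 bits

H(Y|X) = 2.2806 - 0.9887 = 1.2919 bits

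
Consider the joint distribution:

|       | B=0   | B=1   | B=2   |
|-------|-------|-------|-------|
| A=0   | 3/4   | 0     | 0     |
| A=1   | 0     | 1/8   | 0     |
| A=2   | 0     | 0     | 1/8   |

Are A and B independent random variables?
Marginal P(A) (row sums):
  P(A=0) = 3/4 + 0 + 0 = 3/4
  P(A=1) = 0 + 1/8 + 0 = 1/8
  P(A=2) = 0 + 0 + 1/8 = 1/8
Marginal P(B) (column sums):
  P(B=0) = 3/4 + 0 + 0 = 3/4
  P(B=1) = 0 + 1/8 + 0 = 1/8
  P(B=2) = 0 + 0 + 1/8 = 1/8

A and B are independent iff P(A=i,B=j) = P(A=i)·P(B=j) for every cell.
  P(A=0)·P(B=0) = 3/4 × 3/4 = 9/16, but P(A=0,B=0) = 3/4 ✗

No, A and B are not independent. Quantitatively, I(A;B) > 0:

H(A) = -[(3/4)·log₂(3/4) + (1/8)·log₂(1/8) + (1/8)·log₂(1/8)]
  = 0.3113 + 0.3750 + 0.3750
  = 1.0613 bits
H(B) = -[(3/4)·log₂(3/4) + (1/8)·log₂(1/8) + (1/8)·log₂(1/8)]
  = 0.3113 + 0.3750 + 0.3750
  = 1.0613 bits
H(A,B) = -[(3/4)·log₂(3/4) + (1/8)·log₂(1/8) + (1/8)·log₂(1/8)]
  = 0.3113 + 0.3750 + 0.3750
  = 1.0613 bits
I(A;B) = H(A) + H(B) - H(A,B) = 1.0613 + 1.0613 - 1.0613 = 1.0613 bits > 0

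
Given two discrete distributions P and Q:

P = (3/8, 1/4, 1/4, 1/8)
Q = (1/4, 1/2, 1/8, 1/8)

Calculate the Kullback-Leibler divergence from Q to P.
D(P||Q) = Σ P(i) log₂(P(i)/Q(i))
  i=0: (3/8) × log₂((3/8)/(1/4)) = (3/8) × log₂(3/2) = 0.2194
  i=1: (1/4) × log₂((1/4)/(1/2)) = (1/4) × log₂(1/2) = -0.2500
  i=2: (1/4) × log₂((1/4)/(1/8)) = (1/4) × log₂(2) = 0.2500
  i=3: (1/8) × log₂((1/8)/(1/8)) = (1/8) × log₂(1) = 0.0000
D(P||Q) = 0.2194 - 0.2500 + 0.2500 + 0.0000
  = 0.2194 bits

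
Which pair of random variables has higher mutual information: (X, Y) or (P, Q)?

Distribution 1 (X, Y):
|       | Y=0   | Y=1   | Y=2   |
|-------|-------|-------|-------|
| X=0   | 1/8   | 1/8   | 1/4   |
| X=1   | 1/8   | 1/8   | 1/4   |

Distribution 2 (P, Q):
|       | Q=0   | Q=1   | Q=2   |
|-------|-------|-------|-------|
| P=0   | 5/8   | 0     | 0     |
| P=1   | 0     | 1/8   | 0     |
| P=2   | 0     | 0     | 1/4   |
Distribution 1 (X, Y):
Marginal P(X) (row sums):
  P(X=0) = 1/8 + 1/8 + 1/4 = 1/2
  P(X=1) = 1/8 + 1/8 + 1/4 = 1/2
Marginal P(Y) (column sums):
  P(Y=0) = 1/8 + 1/8 = 1/4
  P(Y=1) = 1/8 + 1/8 = 1/4
  P(Y=2) = 1/4 + 1/4 = 1/2

H(X) = -[(1/2)·log₂(1/2) + (1/2)·log₂(1/2)]
  = 0.5000 + 0.5000
  = 1.0000 bits
H(Y) = -[(1/4)·log₂(1/4) + (1/4)·log₂(1/4) + (1/2)·log₂(1/2)]
  = 0.5000 + 0.5000 + 0.5000
  = 1.5000 bits
H(X,Y) = -[(1/8)·log₂(1/8) + (1/8)·log₂(1/8) + (1/4)·log₂(1/4) + (1/8)·log₂(1/8) + (1/8)·log₂(1/8) + (1/4)·log₂(1/4)]
  = 0.3750 + 0.3750 + 0.5000 + 0.3750 + 0.3750 + 0.5000
  = 2.5000 bits

I(X;Y) = H(X) + H(Y) - H(X,Y)
  = 1.0000 + 1.5000 - 2.5000
  = 0.0000 bits

Distribution 2 (P, Q):
Marginal P(P) (row sums):
  P(P=0) = 5/8 + 0 + 0 = 5/8
  P(P=1) = 0 + 1/8 + 0 = 1/8
  P(P=2) = 0 + 0 + 1/4 = 1/4
Marginal P(Q) (column sums):
  P(Q=0) = 5/8 + 0 + 0 = 5/8
  P(Q=1) = 0 + 1/8 + 0 = 1/8
  P(Q=2) = 0 + 0 + 1/4 = 1/4

H(P) = -[(5/8)·log₂(5/8) + (1/8)·log₂(1/8) + (1/4)·log₂(1/4)]
  = 0.4238 + 0.3750 + 0.5000
  = 1.2988 bits
H(Q) = -[(5/8)·log₂(5/8) + (1/8)·log₂(1/8) + (1/4)·log₂(1/4)]
  = 0.4238 + 0.3750 + 0.5000
  = 1.2988 bits
H(P,Q) = -[(5/8)·log₂(5/8) + (1/8)·log₂(1/8) + (1/4)·log₂(1/4)]
  = 0.4238 + 0.3750 + 0.5000
  = 1.2988 bits

I(P;Q) = H(P) + H(Q) - H(P,Q)
  = 1.2988 + 1.2988 - 1.2988
  = 1.2988 bits

I(P;Q) = 1.2988 bits > I(X;Y) = 0.0000 bits, so (P, Q) has the higher mutual information (stronger dependence).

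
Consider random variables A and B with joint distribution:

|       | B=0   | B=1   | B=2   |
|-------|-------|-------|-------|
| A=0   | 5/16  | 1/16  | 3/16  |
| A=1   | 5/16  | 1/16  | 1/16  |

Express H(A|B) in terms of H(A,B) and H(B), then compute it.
H(A|B) = H(A,B) - H(B)

Marginal P(B) (column sums):
  P(B=0) = 5/16 + 5/16 = 5/8
  P(B=1) = 1/16 + 1/16 = 1/8
  P(B=2) = 3/16 + 1/16 = 1/4

H(A,B) = -[(5/16)·log₂(5/16) + (1/16)·log₂(1/16) + (3/16)·log₂(3/16) + (5/16)·log₂(5/16) + (1/16)·log₂(1/16) + (1/16)·log₂(1/16)]
  = 0.5244 + 0.2500 + 0.4528 + 0.5244 + 0.2500 + 0.2500
  = 2.2516 bits
H(B) = -[(5/8)·log₂(5/8) + (1/8)·log₂(1/8) + (1/4)·log₂(1/4)]
  = 0.4238 + 0.3750 + 0.5000
  = 1.2988 bits

H(A|B) = 2.2516 - 1.2988 = 0.9528 bits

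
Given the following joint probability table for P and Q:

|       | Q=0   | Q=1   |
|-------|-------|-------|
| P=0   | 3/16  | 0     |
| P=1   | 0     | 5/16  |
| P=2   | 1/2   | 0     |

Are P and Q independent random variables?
Marginal P(P) (row sums):
  P(P=0) = 3/16 + 0 = 3/16
  P(P=1) = 0 + 5/16 = 5/16
  P(P=2) = 1/2 + 0 = 1/2
Marginal P(Q) (column sums):
  P(Q=0) = 3/16 + 0 + 1/2 = 11/16
  P(Q=1) = 0 + 5/16 + 0 = 5/16

P and Q are independent iff P(P=i,Q=j) = P(P=i)·P(Q=j) for every cell.
  P(P=0)·P(Q=0) = 3/16 × 11/16 = 33/256, but P(P=0,Q=0) = 3/16 ✗

No, P and Q are not independent. Quantitatively, I(P;Q) > 0:

H(P) = -[(3/16)·log₂(3/16) + (5/16)·log₂(5/16) + (1/2)·log₂(1/2)]
  = 0.4528 + 0.5244 + 0.5000
  = 1.4772 bits
H(Q) = -[(11/16)·log₂(11/16) + (5/16)·log₂(5/16)]
  = 0.3716 + 0.5244
  = 0.8960 bits
H(P,Q) = -[(3/16)·log₂(3/16) + (5/16)·log₂(5/16) + (1/2)·log₂(1/2)]
  = 0.4528 + 0.5244 + 0.5000
  = 1.4772 bits
I(P;Q) = H(P) + H(Q) - H(P,Q) = 1.4772 + 0.8960 - 1.4772 = 0.8960 bits > 0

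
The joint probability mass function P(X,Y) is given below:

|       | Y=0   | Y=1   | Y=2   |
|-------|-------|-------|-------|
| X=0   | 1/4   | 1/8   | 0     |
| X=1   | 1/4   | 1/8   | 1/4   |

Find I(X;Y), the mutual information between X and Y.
Marginal P(X) (row sums):
  P(X=0) = 1/4 + 1/8 + 0 = 3/8
  P(X=1) = 1/4 + 1/8 + 1/4 = 5/8
Marginal P(Y) (column sums):
  P(Y=0) = 1/4 + 1/4 = 1/2
  P(Y=1) = 1/8 + 1/8 = 1/4
  P(Y=2) = 0 + 1/4 = 1/4

H(X) = -[(3/8)·log₂(3/8) + (5/8)·log₂(5/8)]
  = 0.5306 + 0.4238
  = 0.9544 bits
H(Y) = -[(1/2)·log₂(1/2) + (1/4)·log₂(1/4) + (1/4)·log₂(1/4)]
  = 0.5000 + 0.5000 + 0.5000
  = 1.5000 bits
H(X,Y) = -[(1/4)·log₂(1/4) + (1/8)·log₂(1/8) + (1/4)·log₂(1/4) + (1/8)·log₂(1/8) + (1/4)·log₂(1/4)]
  = 0.5000 + 0.3750 + 0.5000 + 0.3750 + 0.5000
  = 2.2500 bits

I(X;Y) = H(X) + H(Y) - H(X,Y)
  = 0.9544 + 1.5000 - 2.2500
  = 0.2044 bits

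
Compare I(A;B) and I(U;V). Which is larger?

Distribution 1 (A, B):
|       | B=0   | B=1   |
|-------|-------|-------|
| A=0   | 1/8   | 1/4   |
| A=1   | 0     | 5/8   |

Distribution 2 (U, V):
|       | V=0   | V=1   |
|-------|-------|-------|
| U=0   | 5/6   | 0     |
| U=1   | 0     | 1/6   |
Distribution 1 (A, B):
Marginal P(A) (row sums):
  P(A=0) = 1/8 + 1/4 = 3/8
  P(A=1) = 0 + 5/8 = 5/8
Marginal P(B) (column sums):
  P(B=0) = 1/8 + 0 = 1/8
  P(B=1) = 1/4 + 5/8 = 7/8

H(A) = -[(3/8)·log₂(3/8) + (5/8)·log₂(5/8)]
  = 0.5306 + 0.4238
  = 0.9544 bits
H(B) = -[(1/8)·log₂(1/8) + (7/8)·log₂(7/8)]
  = 0.3750 + 0.1686
  = 0.5436 bits
H(A,B) = -[(1/8)·log₂(1/8) + (1/4)·log₂(1/4) + (5/8)·log₂(5/8)]
  = 0.3750 + 0.5000 + 0.4238
  = 1.2988 bits

I(A;B) = H(A) + H(B) - H(A,B)
  = 0.9544 + 0.5436 - 1.2988
  = 0.1992 bits

Distribution 2 (U, V):
Marginal P(U) (row sums):
  P(U=0) = 5/6 + 0 = 5/6
  P(U=1) = 0 + 1/6 = 1/6
Marginal P(V) (column sums):
  P(V=0) = 5/6 + 0 = 5/6
  P(V=1) = 0 + 1/6 = 1/6

H(U) = -[(5/6)·log₂(5/6) + (1/6)·log₂(1/6)]
  = 0.2192 + 0.4308
  = 0.6500 bits
H(V) = -[(5/6)·log₂(5/6) + (1/6)·log₂(1/6)]
  = 0.2192 + 0.4308
  = 0.6500 bits
H(U,V) = -[(5/6)·log₂(5/6) + (1/6)·log₂(1/6)]
  = 0.2192 + 0.4308
  = 0.6500 bits

I(U;V) = H(U) + H(V) - H(U,V)
  = 0.6500 + 0.6500 - 0.6500
  = 0.6500 bits

I(U;V) = 0.6500 bits > I(A;B) = 0.1992 bits, so (U, V) has the higher mutual information (stronger dependence).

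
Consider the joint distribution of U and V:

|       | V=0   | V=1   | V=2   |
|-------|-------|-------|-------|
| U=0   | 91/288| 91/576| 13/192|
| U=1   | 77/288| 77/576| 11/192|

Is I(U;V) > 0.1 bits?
Marginal P(U) (row sums):
  P(U=0) = 91/288 + 91/576 + 13/192 = 13/24
  P(U=1) = 77/288 + 77/576 + 11/192 = 11/24
Marginal P(V) (column sums):
  P(V=0) = 91/288 + 77/288 = 7/12
  P(V=1) = 91/576 + 77/576 = 7/24
  P(V=2) = 13/192 + 11/192 = 1/8

H(U) = -[(13/24)·log₂(13/24) + (11/24)·log₂(11/24)]
  = 0.4791 + 0.5159
  = 0.9950 bits
H(V) = -[(7/12)·log₂(7/12) + (7/24)·log₂(7/24) + (1/8)·log₂(1/8)]
  = 0.4536 + 0.5185 + 0.3750
  = 1.3471 bits
H(U,V) = -[(91/288)·log₂(91/288) + (91/576)·log₂(91/576) + (13/192)·log₂(13/192) + (77/288)·log₂(77/288) + (77/576)·log₂(77/576) + (11/192)·log₂(11/192)]
  = 0.5252 + 0.4206 + 0.2630 + 0.5088 + 0.3881 + 0.2364
  = 2.3421 bits

I(U;V) = H(U) + H(V) - H(U,V)
  = 0.9950 + 1.3471 - 2.3421
  = 0.0000 bits

No. I(U;V) = 0.0000 bits, which is ≤ 0.1 bits.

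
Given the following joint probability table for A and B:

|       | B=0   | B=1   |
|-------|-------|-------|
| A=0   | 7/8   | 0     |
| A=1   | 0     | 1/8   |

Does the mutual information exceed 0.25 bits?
Marginal P(A) (row sums):
  P(A=0) = 7/8 + 0 = 7/8
  P(A=1) = 0 + 1/8 = 1/8
Marginal P(B) (column sums):
  P(B=0) = 7/8 + 0 = 7/8
  P(B=1) = 0 + 1/8 = 1/8

H(A) = -[(7/8)·log₂(7/8) + (1/8)·log₂(1/8)]
  = 0.1686 + 0.3750
  = 0.5436 bits
H(B) = -[(7/8)·log₂(7/8) + (1/8)·log₂(1/8)]
  = 0.1686 + 0.3750
  = 0.5436 bits
H(A,B) = -[(7/8)·log₂(7/8) + (1/8)·log₂(1/8)]
  = 0.1686 + 0.3750
  = 0.5436 bits

I(A;B) = H(A) + H(B) - H(A,B)
  = 0.5436 + 0.5436 - 0.5436
  = 0.5436 bits

Yes. I(A;B) = 0.5436 bits, which is > 0.25 bits.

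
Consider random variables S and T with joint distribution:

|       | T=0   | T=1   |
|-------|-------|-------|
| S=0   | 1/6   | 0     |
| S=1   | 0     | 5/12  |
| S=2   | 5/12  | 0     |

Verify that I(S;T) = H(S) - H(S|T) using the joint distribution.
Left side, from I(S;T) = H(S) + H(T) - H(S,T):
Marginal P(S) (row sums):
  P(S=0) = 1/6 + 0 = 1/6
  P(S=1) = 0 + 5/12 = 5/12
  P(S=2) = 5/12 + 0 = 5/12
Marginal P(T) (column sums):
  P(T=0) = 1/6 + 0 + 5/12 = 7/12
  P(T=1) = 0 + 5/12 + 0 = 5/12

H(S) = -[(1/6)·log₂(1/6) + (5/12)·log₂(5/12) + (5/12)·log₂(5/12)]
  = 0.4308 + 0.5263 + 0.5263
  = 1.4834 bits
H(T) = -[(7/12)·log₂(7/12) + (5/12)·log₂(5/12)]
  = 0.4536 + 0.5263
  = 0.9799 bits
H(S,T) = -[(1/6)·log₂(1/6) + (5/12)·log₂(5/12) + (5/12)·log₂(5/12)]
  = 0.4308 + 0.5263 + 0.5263
  = 1.4834 bits

I(S;T) = H(S) + H(T) - H(S,T)
  = 1.4834 + 0.9799 - 1.4834
  = 0.9799 bits

Right side, with H(S|T) computed directly from the conditional probabilities:
H(S|T) = -Σ P(S,T)·log₂ P(S|T), where P(S|T) = P(S,T) / P(T)
  (cells with P(S,T) = 0 contribute 0)
  (S=0,T=0): P(S|T) = (1/6)/(7/12) = 2/7;  -(1/6)·log₂(2/7) = 0.3012
  (S=1,T=1): P(S|T) = (5/12)/(5/12) = 1;  -(5/12)·log₂(1) = 0.0000
  (S=2,T=0): P(S|T) = (5/12)/(7/12) = 5/7;  -(5/12)·log₂(5/7) = 0.2023
H(S|T) = 0.3012 + 0.0000 + 0.2023
  = 0.5035 bits
H(S) - H(S|T) = 1.4834 - 0.5035 = 0.9799 bits

Both sides equal 0.9799 bits, so I(S;T) = H(S) - H(S|T) ✓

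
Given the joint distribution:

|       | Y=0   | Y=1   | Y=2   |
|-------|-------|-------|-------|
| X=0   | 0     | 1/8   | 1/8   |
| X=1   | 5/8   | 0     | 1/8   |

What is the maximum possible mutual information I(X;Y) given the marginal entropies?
The upper bound on mutual information is I(X;Y) ≤ min(H(X), H(Y)).

Marginal P(X) (row sums):
  P(X=0) = 0 + 1/8 + 1/8 = 1/4
  P(X=1) = 5/8 + 0 + 1/8 = 3/4
Marginal P(Y) (column sums):
  P(Y=0) = 0 + 5/8 = 5/8
  P(Y=1) = 1/8 + 0 = 1/8
  P(Y=2) = 1/8 + 1/8 = 1/4

H(X) = -[(1/4)·log₂(1/4) + (3/4)·log₂(3/4)]
  = 0.5000 + 0.3113
  = 0.8113 bits
H(Y) = -[(5/8)·log₂(5/8) + (1/8)·log₂(1/8) + (1/4)·log₂(1/4)]
  = 0.4238 + 0.3750 + 0.5000
  = 1.2988 bits

Maximum possible I(X;Y) = min(0.8113, 1.2988) = 0.8113 bits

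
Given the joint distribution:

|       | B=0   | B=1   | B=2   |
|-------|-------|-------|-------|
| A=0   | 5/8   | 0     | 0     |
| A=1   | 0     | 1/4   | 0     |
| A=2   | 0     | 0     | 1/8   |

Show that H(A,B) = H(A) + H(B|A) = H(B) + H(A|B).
Marginal P(A) (row sums):
  P(A=0) = 5/8 + 0 + 0 = 5/8
  P(A=1) = 0 + 1/4 + 0 = 1/4
  P(A=2) = 0 + 0 + 1/8 = 1/8
Marginal P(B) (column sums):
  P(B=0) = 5/8 + 0 + 0 = 5/8
  P(B=1) = 0 + 1/4 + 0 = 1/4
  P(B=2) = 0 + 0 + 1/8 = 1/8

Decomposition 1: H(A) + H(B|A)
H(A) = -[(5/8)·log₂(5/8) + (1/4)·log₂(1/4) + (1/8)·log₂(1/8)]
  = 0.4238 + 0.5000 + 0.3750
  = 1.2988 bits
H(B|A) = -Σ P(A,B)·log₂ P(B|A), where P(B|A) = P(A,B) / P(A)
  (cells with P(A,B) = 0 contribute 0)
  (A=0,B=0): P(B|A) = (5/8)/(5/8) = 1;  -(5/8)·log₂(1) = 0.0000
  (A=1,B=1): P(B|A) = (1/4)/(1/4) = 1;  -(1/4)·log₂(1) = 0.0000
  (A=2,B=2): P(B|A) = (1/8)/(1/8) = 1;  -(1/8)·log₂(1) = 0.0000
H(B|A) = 0.0000 + 0.0000 + 0.0000
  = 0.0000 bits
H(A) + H(B|A) = 1.2988 + 0.0000 = 1.2988 bits

Decomposition 2: H(B) + H(A|B)
H(B) = -[(5/8)·log₂(5/8) + (1/4)·log₂(1/4) + (1/8)·log₂(1/8)]
  = 0.4238 + 0.5000 + 0.3750
  = 1.2988 bits
H(A|B) = -Σ P(A,B)·log₂ P(A|B), where P(A|B) = P(A,B) / P(B)
  (cells with P(A,B) = 0 contribute 0)
  (A=0,B=0): P(A|B) = (5/8)/(5/8) = 1;  -(5/8)·log₂(1) = 0.0000
  (A=1,B=1): P(A|B) = (1/4)/(1/4) = 1;  -(1/4)·log₂(1) = 0.0000
  (A=2,B=2): P(A|B) = (1/8)/(1/8) = 1;  -(1/8)·log₂(1) = 0.0000
H(A|B) = 0.0000 + 0.0000 + 0.0000
  = 0.0000 bits
H(B) + H(A|B) = 1.2988 + 0.0000 = 1.2988 bits

Direct computation of the joint entropy:
H(A,B) = -[(5/8)·log₂(5/8) + (1/4)·log₂(1/4) + (1/8)·log₂(1/8)]
  = 0.4238 + 0.5000 + 0.3750
  = 1.2988 bits

All three agree: H(A,B) = 1.2988 bits ✓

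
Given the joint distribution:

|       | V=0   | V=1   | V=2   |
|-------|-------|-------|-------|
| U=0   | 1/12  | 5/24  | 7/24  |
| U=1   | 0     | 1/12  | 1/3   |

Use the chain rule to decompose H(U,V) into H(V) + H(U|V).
By the chain rule: H(U,V) = H(V) + H(U|V)

Marginal P(V) (column sums):
  P(V=0) = 1/12 + 0 = 1/12
  P(V=1) = 5/24 + 1/12 = 7/24
  P(V=2) = 7/24 + 1/3 = 5/8
H(V) = -[(1/12)·log₂(1/12) + (7/24)·log₂(7/24) + (5/8)·log₂(5/8)]
  = 0.2987 + 0.5185 + 0.4238
  = 1.2410 bits
H(U|V) = -Σ P(U,V)·log₂ P(U|V), where P(U|V) = P(U,V) / P(V)
  (cells with P(U,V) = 0 contribute 0)
  (U=0,V=0): P(U|V) = (1/12)/(1/12) = 1;  -(1/12)·log₂(1) = 0.0000
  (U=0,V=1): P(U|V) = (5/24)/(7/24) = 5/7;  -(5/24)·log₂(5/7) = 0.1011
  (U=0,V=2): P(U|V) = (7/24)/(5/8) = 7/15;  -(7/24)·log₂(7/15) = 0.3207
  (U=1,V=1): P(U|V) = (1/12)/(7/24) = 2/7;  -(1/12)·log₂(2/7) = 0.1506
  (U=1,V=2): P(U|V) = (1/3)/(5/8) = 8/15;  -(1/3)·log₂(8/15) = 0.3023
H(U|V) = 0.0000 + 0.1011 + 0.3207 + 0.1506 + 0.3023
  = 0.8747 bits

H(U,V) = H(V) + H(U|V) = 1.2410 + 0.8747 = 2.1157 bits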